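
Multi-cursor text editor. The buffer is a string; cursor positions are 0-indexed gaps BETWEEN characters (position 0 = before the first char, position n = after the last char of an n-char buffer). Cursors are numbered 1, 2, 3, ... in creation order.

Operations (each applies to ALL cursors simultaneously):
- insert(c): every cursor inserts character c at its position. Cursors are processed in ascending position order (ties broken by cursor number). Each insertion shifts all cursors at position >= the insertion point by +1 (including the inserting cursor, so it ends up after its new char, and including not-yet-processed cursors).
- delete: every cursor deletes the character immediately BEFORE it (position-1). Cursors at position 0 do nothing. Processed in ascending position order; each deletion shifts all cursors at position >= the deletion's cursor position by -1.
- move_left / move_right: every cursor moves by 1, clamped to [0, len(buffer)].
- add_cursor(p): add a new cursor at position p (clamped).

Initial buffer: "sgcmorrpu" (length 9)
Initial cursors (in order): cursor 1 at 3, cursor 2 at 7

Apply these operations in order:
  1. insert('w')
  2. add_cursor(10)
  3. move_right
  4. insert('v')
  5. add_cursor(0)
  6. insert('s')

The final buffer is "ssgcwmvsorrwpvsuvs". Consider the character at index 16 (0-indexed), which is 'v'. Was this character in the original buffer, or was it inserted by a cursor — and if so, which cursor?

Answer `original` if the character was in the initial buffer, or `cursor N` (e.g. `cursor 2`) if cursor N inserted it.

After op 1 (insert('w')): buffer="sgcwmorrwpu" (len 11), cursors c1@4 c2@9, authorship ...1....2..
After op 2 (add_cursor(10)): buffer="sgcwmorrwpu" (len 11), cursors c1@4 c2@9 c3@10, authorship ...1....2..
After op 3 (move_right): buffer="sgcwmorrwpu" (len 11), cursors c1@5 c2@10 c3@11, authorship ...1....2..
After op 4 (insert('v')): buffer="sgcwmvorrwpvuv" (len 14), cursors c1@6 c2@12 c3@14, authorship ...1.1...2.2.3
After op 5 (add_cursor(0)): buffer="sgcwmvorrwpvuv" (len 14), cursors c4@0 c1@6 c2@12 c3@14, authorship ...1.1...2.2.3
After op 6 (insert('s')): buffer="ssgcwmvsorrwpvsuvs" (len 18), cursors c4@1 c1@8 c2@15 c3@18, authorship 4...1.11...2.22.33
Authorship (.=original, N=cursor N): 4 . . . 1 . 1 1 . . . 2 . 2 2 . 3 3
Index 16: author = 3

Answer: cursor 3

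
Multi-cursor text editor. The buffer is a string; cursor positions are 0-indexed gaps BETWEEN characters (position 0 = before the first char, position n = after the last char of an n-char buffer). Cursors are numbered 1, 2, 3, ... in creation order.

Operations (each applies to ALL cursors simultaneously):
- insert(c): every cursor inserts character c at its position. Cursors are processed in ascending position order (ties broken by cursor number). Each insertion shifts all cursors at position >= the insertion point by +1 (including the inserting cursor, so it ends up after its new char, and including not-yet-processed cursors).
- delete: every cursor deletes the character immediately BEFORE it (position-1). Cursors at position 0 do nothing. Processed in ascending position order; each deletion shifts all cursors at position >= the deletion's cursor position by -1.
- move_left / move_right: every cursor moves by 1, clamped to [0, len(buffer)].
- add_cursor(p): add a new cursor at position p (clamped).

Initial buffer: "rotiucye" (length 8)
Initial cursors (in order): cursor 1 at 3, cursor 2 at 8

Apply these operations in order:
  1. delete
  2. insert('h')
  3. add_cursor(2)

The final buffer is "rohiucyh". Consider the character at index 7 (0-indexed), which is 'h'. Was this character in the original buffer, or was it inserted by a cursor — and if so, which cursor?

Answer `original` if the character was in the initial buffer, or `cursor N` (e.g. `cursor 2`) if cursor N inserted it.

Answer: cursor 2

Derivation:
After op 1 (delete): buffer="roiucy" (len 6), cursors c1@2 c2@6, authorship ......
After op 2 (insert('h')): buffer="rohiucyh" (len 8), cursors c1@3 c2@8, authorship ..1....2
After op 3 (add_cursor(2)): buffer="rohiucyh" (len 8), cursors c3@2 c1@3 c2@8, authorship ..1....2
Authorship (.=original, N=cursor N): . . 1 . . . . 2
Index 7: author = 2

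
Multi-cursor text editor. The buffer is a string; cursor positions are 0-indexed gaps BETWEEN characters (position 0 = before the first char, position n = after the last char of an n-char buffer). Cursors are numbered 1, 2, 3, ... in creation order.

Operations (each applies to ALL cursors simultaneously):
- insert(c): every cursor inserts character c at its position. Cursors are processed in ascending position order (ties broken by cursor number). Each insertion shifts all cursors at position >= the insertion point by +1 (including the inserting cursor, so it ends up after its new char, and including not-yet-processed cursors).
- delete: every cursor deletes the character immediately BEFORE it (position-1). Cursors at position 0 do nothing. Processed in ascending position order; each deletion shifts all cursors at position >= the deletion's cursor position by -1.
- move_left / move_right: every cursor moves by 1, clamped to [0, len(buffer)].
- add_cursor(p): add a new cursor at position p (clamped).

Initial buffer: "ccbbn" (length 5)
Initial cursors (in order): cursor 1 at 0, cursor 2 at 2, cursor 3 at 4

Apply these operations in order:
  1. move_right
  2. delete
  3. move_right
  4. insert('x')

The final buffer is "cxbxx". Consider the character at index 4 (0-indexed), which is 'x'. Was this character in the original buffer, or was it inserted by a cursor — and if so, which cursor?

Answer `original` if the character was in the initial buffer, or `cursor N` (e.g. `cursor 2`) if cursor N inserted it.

After op 1 (move_right): buffer="ccbbn" (len 5), cursors c1@1 c2@3 c3@5, authorship .....
After op 2 (delete): buffer="cb" (len 2), cursors c1@0 c2@1 c3@2, authorship ..
After op 3 (move_right): buffer="cb" (len 2), cursors c1@1 c2@2 c3@2, authorship ..
After op 4 (insert('x')): buffer="cxbxx" (len 5), cursors c1@2 c2@5 c3@5, authorship .1.23
Authorship (.=original, N=cursor N): . 1 . 2 3
Index 4: author = 3

Answer: cursor 3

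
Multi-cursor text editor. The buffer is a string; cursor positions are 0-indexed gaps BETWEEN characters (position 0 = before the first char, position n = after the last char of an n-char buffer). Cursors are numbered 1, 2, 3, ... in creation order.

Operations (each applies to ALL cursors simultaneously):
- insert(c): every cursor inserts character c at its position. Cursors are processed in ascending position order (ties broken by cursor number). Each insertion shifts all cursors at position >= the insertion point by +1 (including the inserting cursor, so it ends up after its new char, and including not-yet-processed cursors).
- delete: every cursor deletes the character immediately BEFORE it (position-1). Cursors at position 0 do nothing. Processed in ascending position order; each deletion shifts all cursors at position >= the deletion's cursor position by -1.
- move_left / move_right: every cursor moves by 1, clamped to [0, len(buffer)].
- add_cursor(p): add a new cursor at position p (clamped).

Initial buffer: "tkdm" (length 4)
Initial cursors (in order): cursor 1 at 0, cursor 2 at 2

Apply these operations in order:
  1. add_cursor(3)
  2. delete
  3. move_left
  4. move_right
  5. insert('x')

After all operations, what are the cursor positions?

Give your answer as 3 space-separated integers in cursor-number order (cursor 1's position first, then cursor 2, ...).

After op 1 (add_cursor(3)): buffer="tkdm" (len 4), cursors c1@0 c2@2 c3@3, authorship ....
After op 2 (delete): buffer="tm" (len 2), cursors c1@0 c2@1 c3@1, authorship ..
After op 3 (move_left): buffer="tm" (len 2), cursors c1@0 c2@0 c3@0, authorship ..
After op 4 (move_right): buffer="tm" (len 2), cursors c1@1 c2@1 c3@1, authorship ..
After op 5 (insert('x')): buffer="txxxm" (len 5), cursors c1@4 c2@4 c3@4, authorship .123.

Answer: 4 4 4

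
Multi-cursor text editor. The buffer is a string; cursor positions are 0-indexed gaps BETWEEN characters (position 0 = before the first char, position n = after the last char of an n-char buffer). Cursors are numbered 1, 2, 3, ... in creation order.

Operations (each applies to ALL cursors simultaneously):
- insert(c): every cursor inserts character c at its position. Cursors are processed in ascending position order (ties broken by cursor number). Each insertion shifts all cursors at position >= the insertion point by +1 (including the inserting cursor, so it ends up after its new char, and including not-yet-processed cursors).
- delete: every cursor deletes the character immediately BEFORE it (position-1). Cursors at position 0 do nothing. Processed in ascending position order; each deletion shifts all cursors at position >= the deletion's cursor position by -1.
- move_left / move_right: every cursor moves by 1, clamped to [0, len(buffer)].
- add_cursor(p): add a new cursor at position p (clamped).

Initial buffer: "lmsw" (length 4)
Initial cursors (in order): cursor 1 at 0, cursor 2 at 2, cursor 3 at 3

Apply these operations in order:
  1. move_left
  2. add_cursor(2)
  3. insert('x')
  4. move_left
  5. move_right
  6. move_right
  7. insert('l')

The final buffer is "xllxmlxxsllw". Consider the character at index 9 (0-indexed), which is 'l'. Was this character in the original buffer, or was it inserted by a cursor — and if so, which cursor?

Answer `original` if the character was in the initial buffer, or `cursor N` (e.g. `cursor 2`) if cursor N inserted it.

Answer: cursor 3

Derivation:
After op 1 (move_left): buffer="lmsw" (len 4), cursors c1@0 c2@1 c3@2, authorship ....
After op 2 (add_cursor(2)): buffer="lmsw" (len 4), cursors c1@0 c2@1 c3@2 c4@2, authorship ....
After op 3 (insert('x')): buffer="xlxmxxsw" (len 8), cursors c1@1 c2@3 c3@6 c4@6, authorship 1.2.34..
After op 4 (move_left): buffer="xlxmxxsw" (len 8), cursors c1@0 c2@2 c3@5 c4@5, authorship 1.2.34..
After op 5 (move_right): buffer="xlxmxxsw" (len 8), cursors c1@1 c2@3 c3@6 c4@6, authorship 1.2.34..
After op 6 (move_right): buffer="xlxmxxsw" (len 8), cursors c1@2 c2@4 c3@7 c4@7, authorship 1.2.34..
After op 7 (insert('l')): buffer="xllxmlxxsllw" (len 12), cursors c1@3 c2@6 c3@11 c4@11, authorship 1.12.234.34.
Authorship (.=original, N=cursor N): 1 . 1 2 . 2 3 4 . 3 4 .
Index 9: author = 3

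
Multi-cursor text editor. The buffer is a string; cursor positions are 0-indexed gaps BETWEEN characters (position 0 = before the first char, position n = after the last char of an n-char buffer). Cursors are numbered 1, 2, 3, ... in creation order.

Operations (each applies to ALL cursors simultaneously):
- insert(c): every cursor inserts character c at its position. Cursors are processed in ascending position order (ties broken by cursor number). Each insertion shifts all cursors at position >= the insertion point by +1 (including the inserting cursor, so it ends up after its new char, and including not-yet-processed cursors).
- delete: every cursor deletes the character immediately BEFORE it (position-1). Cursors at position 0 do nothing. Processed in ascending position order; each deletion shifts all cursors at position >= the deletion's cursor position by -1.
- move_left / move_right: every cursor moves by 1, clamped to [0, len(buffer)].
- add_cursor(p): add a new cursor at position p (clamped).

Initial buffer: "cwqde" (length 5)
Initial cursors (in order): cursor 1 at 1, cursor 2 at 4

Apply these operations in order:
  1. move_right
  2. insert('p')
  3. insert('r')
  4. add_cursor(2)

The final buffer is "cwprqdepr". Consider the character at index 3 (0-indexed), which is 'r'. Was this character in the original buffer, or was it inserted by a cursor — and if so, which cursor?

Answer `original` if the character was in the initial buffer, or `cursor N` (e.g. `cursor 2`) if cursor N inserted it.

After op 1 (move_right): buffer="cwqde" (len 5), cursors c1@2 c2@5, authorship .....
After op 2 (insert('p')): buffer="cwpqdep" (len 7), cursors c1@3 c2@7, authorship ..1...2
After op 3 (insert('r')): buffer="cwprqdepr" (len 9), cursors c1@4 c2@9, authorship ..11...22
After op 4 (add_cursor(2)): buffer="cwprqdepr" (len 9), cursors c3@2 c1@4 c2@9, authorship ..11...22
Authorship (.=original, N=cursor N): . . 1 1 . . . 2 2
Index 3: author = 1

Answer: cursor 1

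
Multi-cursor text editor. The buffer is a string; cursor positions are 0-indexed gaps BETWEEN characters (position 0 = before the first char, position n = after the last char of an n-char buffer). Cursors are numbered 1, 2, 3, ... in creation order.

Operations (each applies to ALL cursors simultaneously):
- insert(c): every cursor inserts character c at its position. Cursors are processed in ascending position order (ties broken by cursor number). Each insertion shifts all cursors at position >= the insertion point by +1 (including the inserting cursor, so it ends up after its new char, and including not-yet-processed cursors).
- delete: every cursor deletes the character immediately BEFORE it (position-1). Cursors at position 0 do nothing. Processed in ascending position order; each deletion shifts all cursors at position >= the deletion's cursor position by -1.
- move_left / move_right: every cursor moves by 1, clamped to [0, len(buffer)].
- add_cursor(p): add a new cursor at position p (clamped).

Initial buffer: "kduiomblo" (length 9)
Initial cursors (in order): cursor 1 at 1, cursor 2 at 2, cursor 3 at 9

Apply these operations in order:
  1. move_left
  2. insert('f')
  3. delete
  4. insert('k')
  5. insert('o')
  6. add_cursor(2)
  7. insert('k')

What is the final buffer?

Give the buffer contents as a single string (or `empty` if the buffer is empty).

Answer: kokkkkokduiomblkoko

Derivation:
After op 1 (move_left): buffer="kduiomblo" (len 9), cursors c1@0 c2@1 c3@8, authorship .........
After op 2 (insert('f')): buffer="fkfduiomblfo" (len 12), cursors c1@1 c2@3 c3@11, authorship 1.2.......3.
After op 3 (delete): buffer="kduiomblo" (len 9), cursors c1@0 c2@1 c3@8, authorship .........
After op 4 (insert('k')): buffer="kkkduiomblko" (len 12), cursors c1@1 c2@3 c3@11, authorship 1.2.......3.
After op 5 (insert('o')): buffer="kokkoduiomblkoo" (len 15), cursors c1@2 c2@5 c3@14, authorship 11.22.......33.
After op 6 (add_cursor(2)): buffer="kokkoduiomblkoo" (len 15), cursors c1@2 c4@2 c2@5 c3@14, authorship 11.22.......33.
After op 7 (insert('k')): buffer="kokkkkokduiomblkoko" (len 19), cursors c1@4 c4@4 c2@8 c3@18, authorship 1114.222.......333.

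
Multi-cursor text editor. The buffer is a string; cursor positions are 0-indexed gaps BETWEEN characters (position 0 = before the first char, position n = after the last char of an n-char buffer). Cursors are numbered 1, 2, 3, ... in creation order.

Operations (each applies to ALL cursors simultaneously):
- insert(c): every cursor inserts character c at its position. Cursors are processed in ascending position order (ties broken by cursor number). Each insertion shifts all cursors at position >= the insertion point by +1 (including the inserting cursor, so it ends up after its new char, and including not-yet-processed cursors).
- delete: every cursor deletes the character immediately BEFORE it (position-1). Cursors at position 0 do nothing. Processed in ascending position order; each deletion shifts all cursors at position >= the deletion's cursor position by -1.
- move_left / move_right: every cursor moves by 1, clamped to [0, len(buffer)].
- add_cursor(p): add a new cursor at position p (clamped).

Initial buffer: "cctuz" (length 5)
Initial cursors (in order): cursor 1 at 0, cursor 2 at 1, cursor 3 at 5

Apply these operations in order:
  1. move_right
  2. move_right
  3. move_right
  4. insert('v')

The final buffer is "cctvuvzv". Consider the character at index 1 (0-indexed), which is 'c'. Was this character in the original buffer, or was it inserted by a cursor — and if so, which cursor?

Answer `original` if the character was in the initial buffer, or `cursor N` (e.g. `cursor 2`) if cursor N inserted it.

After op 1 (move_right): buffer="cctuz" (len 5), cursors c1@1 c2@2 c3@5, authorship .....
After op 2 (move_right): buffer="cctuz" (len 5), cursors c1@2 c2@3 c3@5, authorship .....
After op 3 (move_right): buffer="cctuz" (len 5), cursors c1@3 c2@4 c3@5, authorship .....
After op 4 (insert('v')): buffer="cctvuvzv" (len 8), cursors c1@4 c2@6 c3@8, authorship ...1.2.3
Authorship (.=original, N=cursor N): . . . 1 . 2 . 3
Index 1: author = original

Answer: original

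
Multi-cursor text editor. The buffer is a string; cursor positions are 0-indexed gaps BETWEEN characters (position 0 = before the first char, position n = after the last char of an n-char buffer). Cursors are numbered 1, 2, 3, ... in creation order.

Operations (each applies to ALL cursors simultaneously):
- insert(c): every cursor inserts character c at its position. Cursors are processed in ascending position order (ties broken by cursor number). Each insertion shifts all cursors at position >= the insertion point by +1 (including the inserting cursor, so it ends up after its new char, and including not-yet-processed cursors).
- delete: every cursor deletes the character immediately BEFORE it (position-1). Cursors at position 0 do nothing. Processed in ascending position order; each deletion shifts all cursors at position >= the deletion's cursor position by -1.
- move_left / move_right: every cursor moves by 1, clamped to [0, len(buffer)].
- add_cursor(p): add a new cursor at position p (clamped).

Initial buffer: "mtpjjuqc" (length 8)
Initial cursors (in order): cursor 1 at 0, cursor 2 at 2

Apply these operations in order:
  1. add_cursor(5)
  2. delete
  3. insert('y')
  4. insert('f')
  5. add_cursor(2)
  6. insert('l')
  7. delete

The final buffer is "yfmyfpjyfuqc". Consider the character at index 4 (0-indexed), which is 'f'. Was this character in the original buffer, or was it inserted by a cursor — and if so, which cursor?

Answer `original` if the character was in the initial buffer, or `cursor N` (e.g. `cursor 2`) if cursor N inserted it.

Answer: cursor 2

Derivation:
After op 1 (add_cursor(5)): buffer="mtpjjuqc" (len 8), cursors c1@0 c2@2 c3@5, authorship ........
After op 2 (delete): buffer="mpjuqc" (len 6), cursors c1@0 c2@1 c3@3, authorship ......
After op 3 (insert('y')): buffer="ymypjyuqc" (len 9), cursors c1@1 c2@3 c3@6, authorship 1.2..3...
After op 4 (insert('f')): buffer="yfmyfpjyfuqc" (len 12), cursors c1@2 c2@5 c3@9, authorship 11.22..33...
After op 5 (add_cursor(2)): buffer="yfmyfpjyfuqc" (len 12), cursors c1@2 c4@2 c2@5 c3@9, authorship 11.22..33...
After op 6 (insert('l')): buffer="yfllmyflpjyfluqc" (len 16), cursors c1@4 c4@4 c2@8 c3@13, authorship 1114.222..333...
After op 7 (delete): buffer="yfmyfpjyfuqc" (len 12), cursors c1@2 c4@2 c2@5 c3@9, authorship 11.22..33...
Authorship (.=original, N=cursor N): 1 1 . 2 2 . . 3 3 . . .
Index 4: author = 2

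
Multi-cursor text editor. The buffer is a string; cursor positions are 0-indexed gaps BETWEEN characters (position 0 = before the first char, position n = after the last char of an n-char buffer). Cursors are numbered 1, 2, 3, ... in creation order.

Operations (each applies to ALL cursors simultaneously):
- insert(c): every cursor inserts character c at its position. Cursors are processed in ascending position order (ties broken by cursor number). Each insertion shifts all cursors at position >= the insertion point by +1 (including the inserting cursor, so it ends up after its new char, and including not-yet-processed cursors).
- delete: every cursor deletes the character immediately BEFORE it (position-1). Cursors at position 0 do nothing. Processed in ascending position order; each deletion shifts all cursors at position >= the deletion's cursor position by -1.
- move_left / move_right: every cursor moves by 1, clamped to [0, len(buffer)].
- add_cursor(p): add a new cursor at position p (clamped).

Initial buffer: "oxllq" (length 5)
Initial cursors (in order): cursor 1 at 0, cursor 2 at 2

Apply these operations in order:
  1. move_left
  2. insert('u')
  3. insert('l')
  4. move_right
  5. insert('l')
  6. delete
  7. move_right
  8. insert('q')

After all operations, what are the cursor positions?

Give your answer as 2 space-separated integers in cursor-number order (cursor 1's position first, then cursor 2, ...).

After op 1 (move_left): buffer="oxllq" (len 5), cursors c1@0 c2@1, authorship .....
After op 2 (insert('u')): buffer="uouxllq" (len 7), cursors c1@1 c2@3, authorship 1.2....
After op 3 (insert('l')): buffer="uloulxllq" (len 9), cursors c1@2 c2@5, authorship 11.22....
After op 4 (move_right): buffer="uloulxllq" (len 9), cursors c1@3 c2@6, authorship 11.22....
After op 5 (insert('l')): buffer="ulolulxlllq" (len 11), cursors c1@4 c2@8, authorship 11.122.2...
After op 6 (delete): buffer="uloulxllq" (len 9), cursors c1@3 c2@6, authorship 11.22....
After op 7 (move_right): buffer="uloulxllq" (len 9), cursors c1@4 c2@7, authorship 11.22....
After op 8 (insert('q')): buffer="ulouqlxlqlq" (len 11), cursors c1@5 c2@9, authorship 11.212..2..

Answer: 5 9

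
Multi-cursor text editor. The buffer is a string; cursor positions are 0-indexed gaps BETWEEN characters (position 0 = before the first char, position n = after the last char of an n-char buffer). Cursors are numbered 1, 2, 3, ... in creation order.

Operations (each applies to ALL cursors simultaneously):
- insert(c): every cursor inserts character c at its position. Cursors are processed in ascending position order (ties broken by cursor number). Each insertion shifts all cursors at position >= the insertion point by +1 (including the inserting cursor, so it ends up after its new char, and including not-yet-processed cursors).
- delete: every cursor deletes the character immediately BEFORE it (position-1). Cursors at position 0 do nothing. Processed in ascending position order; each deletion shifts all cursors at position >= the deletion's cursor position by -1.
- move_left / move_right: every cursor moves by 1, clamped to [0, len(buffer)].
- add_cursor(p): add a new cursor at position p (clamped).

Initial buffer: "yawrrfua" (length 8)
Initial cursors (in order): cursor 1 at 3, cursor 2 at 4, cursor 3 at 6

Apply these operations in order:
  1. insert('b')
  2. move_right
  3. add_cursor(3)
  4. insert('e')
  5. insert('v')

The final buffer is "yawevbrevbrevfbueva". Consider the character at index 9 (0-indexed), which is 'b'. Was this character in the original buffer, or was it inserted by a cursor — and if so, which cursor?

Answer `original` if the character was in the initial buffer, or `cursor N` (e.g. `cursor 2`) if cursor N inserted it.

After op 1 (insert('b')): buffer="yawbrbrfbua" (len 11), cursors c1@4 c2@6 c3@9, authorship ...1.2..3..
After op 2 (move_right): buffer="yawbrbrfbua" (len 11), cursors c1@5 c2@7 c3@10, authorship ...1.2..3..
After op 3 (add_cursor(3)): buffer="yawbrbrfbua" (len 11), cursors c4@3 c1@5 c2@7 c3@10, authorship ...1.2..3..
After op 4 (insert('e')): buffer="yawebrebrefbuea" (len 15), cursors c4@4 c1@7 c2@10 c3@14, authorship ...41.12.2.3.3.
After op 5 (insert('v')): buffer="yawevbrevbrevfbueva" (len 19), cursors c4@5 c1@9 c2@13 c3@18, authorship ...441.112.22.3.33.
Authorship (.=original, N=cursor N): . . . 4 4 1 . 1 1 2 . 2 2 . 3 . 3 3 .
Index 9: author = 2

Answer: cursor 2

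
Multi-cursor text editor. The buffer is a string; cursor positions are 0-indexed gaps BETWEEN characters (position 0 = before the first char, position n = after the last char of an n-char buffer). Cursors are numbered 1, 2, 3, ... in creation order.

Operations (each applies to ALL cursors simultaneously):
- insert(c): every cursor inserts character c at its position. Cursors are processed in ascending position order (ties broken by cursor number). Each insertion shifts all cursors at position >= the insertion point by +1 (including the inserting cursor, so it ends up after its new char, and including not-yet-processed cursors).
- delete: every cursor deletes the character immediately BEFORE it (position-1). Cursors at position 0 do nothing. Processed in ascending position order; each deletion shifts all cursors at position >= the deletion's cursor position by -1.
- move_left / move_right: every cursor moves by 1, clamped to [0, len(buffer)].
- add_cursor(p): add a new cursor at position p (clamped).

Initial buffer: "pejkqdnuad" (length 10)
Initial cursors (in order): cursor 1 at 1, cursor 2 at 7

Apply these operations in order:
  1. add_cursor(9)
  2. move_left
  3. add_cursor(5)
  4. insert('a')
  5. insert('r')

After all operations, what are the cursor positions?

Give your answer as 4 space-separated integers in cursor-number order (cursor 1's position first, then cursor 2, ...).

Answer: 2 12 16 9

Derivation:
After op 1 (add_cursor(9)): buffer="pejkqdnuad" (len 10), cursors c1@1 c2@7 c3@9, authorship ..........
After op 2 (move_left): buffer="pejkqdnuad" (len 10), cursors c1@0 c2@6 c3@8, authorship ..........
After op 3 (add_cursor(5)): buffer="pejkqdnuad" (len 10), cursors c1@0 c4@5 c2@6 c3@8, authorship ..........
After op 4 (insert('a')): buffer="apejkqadanuaad" (len 14), cursors c1@1 c4@7 c2@9 c3@12, authorship 1.....4.2..3..
After op 5 (insert('r')): buffer="arpejkqardarnuarad" (len 18), cursors c1@2 c4@9 c2@12 c3@16, authorship 11.....44.22..33..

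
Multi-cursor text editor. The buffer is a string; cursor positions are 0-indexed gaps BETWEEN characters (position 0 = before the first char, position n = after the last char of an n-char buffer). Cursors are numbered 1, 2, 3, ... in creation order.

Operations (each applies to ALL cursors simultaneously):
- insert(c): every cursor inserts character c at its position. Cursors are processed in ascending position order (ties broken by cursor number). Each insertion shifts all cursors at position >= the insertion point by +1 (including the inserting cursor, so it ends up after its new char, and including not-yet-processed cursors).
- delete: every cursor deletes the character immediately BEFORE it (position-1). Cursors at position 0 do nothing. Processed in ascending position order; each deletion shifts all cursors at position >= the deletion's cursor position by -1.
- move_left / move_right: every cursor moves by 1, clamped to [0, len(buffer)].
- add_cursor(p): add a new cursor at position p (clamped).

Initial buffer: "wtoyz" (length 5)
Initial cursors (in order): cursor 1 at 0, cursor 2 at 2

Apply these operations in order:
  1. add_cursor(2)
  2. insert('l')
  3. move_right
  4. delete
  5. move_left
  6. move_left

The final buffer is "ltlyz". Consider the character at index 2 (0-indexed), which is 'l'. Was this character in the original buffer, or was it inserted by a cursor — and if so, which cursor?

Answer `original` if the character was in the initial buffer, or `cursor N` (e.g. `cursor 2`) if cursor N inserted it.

After op 1 (add_cursor(2)): buffer="wtoyz" (len 5), cursors c1@0 c2@2 c3@2, authorship .....
After op 2 (insert('l')): buffer="lwtlloyz" (len 8), cursors c1@1 c2@5 c3@5, authorship 1..23...
After op 3 (move_right): buffer="lwtlloyz" (len 8), cursors c1@2 c2@6 c3@6, authorship 1..23...
After op 4 (delete): buffer="ltlyz" (len 5), cursors c1@1 c2@3 c3@3, authorship 1.2..
After op 5 (move_left): buffer="ltlyz" (len 5), cursors c1@0 c2@2 c3@2, authorship 1.2..
After op 6 (move_left): buffer="ltlyz" (len 5), cursors c1@0 c2@1 c3@1, authorship 1.2..
Authorship (.=original, N=cursor N): 1 . 2 . .
Index 2: author = 2

Answer: cursor 2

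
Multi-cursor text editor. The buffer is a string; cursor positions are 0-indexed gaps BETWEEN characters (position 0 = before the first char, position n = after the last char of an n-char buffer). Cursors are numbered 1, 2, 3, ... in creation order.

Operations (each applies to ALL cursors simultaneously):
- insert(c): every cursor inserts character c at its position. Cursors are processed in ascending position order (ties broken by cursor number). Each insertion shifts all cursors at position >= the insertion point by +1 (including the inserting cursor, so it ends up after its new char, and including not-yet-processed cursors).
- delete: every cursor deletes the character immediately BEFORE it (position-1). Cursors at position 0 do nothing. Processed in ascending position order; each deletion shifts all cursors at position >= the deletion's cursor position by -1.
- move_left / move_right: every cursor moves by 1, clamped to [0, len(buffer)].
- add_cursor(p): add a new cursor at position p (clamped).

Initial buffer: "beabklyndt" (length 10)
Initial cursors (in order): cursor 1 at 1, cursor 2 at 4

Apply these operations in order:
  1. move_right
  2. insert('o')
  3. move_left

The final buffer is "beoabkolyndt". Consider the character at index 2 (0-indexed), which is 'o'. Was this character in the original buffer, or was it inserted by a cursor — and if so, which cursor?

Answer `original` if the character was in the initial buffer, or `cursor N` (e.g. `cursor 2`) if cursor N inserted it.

Answer: cursor 1

Derivation:
After op 1 (move_right): buffer="beabklyndt" (len 10), cursors c1@2 c2@5, authorship ..........
After op 2 (insert('o')): buffer="beoabkolyndt" (len 12), cursors c1@3 c2@7, authorship ..1...2.....
After op 3 (move_left): buffer="beoabkolyndt" (len 12), cursors c1@2 c2@6, authorship ..1...2.....
Authorship (.=original, N=cursor N): . . 1 . . . 2 . . . . .
Index 2: author = 1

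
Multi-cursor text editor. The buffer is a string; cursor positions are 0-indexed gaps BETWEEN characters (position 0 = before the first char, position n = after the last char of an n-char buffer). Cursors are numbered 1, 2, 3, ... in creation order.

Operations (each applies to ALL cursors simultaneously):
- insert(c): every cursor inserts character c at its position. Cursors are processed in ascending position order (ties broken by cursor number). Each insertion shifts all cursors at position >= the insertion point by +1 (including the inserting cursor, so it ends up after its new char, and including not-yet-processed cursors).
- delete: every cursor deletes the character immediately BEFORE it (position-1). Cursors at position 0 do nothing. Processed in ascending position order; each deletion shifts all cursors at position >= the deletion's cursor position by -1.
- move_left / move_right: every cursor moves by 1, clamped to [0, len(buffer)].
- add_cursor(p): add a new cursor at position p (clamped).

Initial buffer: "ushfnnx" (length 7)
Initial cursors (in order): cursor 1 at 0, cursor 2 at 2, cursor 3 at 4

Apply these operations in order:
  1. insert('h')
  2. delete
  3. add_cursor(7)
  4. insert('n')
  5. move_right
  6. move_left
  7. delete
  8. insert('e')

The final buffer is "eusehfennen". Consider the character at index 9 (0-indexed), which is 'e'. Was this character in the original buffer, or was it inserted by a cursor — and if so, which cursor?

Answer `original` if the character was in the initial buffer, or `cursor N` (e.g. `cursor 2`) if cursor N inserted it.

After op 1 (insert('h')): buffer="hushhfhnnx" (len 10), cursors c1@1 c2@4 c3@7, authorship 1..2..3...
After op 2 (delete): buffer="ushfnnx" (len 7), cursors c1@0 c2@2 c3@4, authorship .......
After op 3 (add_cursor(7)): buffer="ushfnnx" (len 7), cursors c1@0 c2@2 c3@4 c4@7, authorship .......
After op 4 (insert('n')): buffer="nusnhfnnnxn" (len 11), cursors c1@1 c2@4 c3@7 c4@11, authorship 1..2..3...4
After op 5 (move_right): buffer="nusnhfnnnxn" (len 11), cursors c1@2 c2@5 c3@8 c4@11, authorship 1..2..3...4
After op 6 (move_left): buffer="nusnhfnnnxn" (len 11), cursors c1@1 c2@4 c3@7 c4@10, authorship 1..2..3...4
After op 7 (delete): buffer="ushfnnn" (len 7), cursors c1@0 c2@2 c3@4 c4@6, authorship ......4
After op 8 (insert('e')): buffer="eusehfennen" (len 11), cursors c1@1 c2@4 c3@7 c4@10, authorship 1..2..3..44
Authorship (.=original, N=cursor N): 1 . . 2 . . 3 . . 4 4
Index 9: author = 4

Answer: cursor 4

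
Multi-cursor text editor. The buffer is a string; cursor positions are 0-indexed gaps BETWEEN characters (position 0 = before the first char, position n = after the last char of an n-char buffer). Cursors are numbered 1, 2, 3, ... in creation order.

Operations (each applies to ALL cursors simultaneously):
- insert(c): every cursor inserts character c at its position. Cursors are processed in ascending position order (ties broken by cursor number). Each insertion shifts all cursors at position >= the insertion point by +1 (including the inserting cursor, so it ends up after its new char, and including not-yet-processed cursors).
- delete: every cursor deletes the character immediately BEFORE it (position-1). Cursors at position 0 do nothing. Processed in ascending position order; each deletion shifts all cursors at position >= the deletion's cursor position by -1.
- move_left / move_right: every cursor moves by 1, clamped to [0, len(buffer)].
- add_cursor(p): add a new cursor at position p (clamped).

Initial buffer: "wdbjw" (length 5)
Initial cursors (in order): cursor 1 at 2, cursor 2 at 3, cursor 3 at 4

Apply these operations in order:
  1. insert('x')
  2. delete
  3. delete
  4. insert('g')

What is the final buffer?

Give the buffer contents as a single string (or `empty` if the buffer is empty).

After op 1 (insert('x')): buffer="wdxbxjxw" (len 8), cursors c1@3 c2@5 c3@7, authorship ..1.2.3.
After op 2 (delete): buffer="wdbjw" (len 5), cursors c1@2 c2@3 c3@4, authorship .....
After op 3 (delete): buffer="ww" (len 2), cursors c1@1 c2@1 c3@1, authorship ..
After op 4 (insert('g')): buffer="wgggw" (len 5), cursors c1@4 c2@4 c3@4, authorship .123.

Answer: wgggw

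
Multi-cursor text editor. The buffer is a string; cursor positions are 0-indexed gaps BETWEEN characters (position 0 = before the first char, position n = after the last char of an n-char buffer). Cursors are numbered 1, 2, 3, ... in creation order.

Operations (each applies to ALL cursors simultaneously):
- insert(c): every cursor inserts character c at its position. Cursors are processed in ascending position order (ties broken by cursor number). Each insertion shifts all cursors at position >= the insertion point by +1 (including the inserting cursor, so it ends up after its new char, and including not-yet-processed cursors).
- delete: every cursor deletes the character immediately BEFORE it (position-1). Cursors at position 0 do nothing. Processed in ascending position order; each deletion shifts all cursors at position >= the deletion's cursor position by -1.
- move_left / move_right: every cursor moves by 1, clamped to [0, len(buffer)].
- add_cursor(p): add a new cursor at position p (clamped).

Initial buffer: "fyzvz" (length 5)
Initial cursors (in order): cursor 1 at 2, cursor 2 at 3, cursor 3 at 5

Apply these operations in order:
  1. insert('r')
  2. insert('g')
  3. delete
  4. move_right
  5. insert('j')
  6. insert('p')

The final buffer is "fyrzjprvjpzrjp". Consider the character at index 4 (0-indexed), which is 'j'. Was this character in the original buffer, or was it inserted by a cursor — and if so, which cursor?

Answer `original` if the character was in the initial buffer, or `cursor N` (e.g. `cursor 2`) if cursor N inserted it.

After op 1 (insert('r')): buffer="fyrzrvzr" (len 8), cursors c1@3 c2@5 c3@8, authorship ..1.2..3
After op 2 (insert('g')): buffer="fyrgzrgvzrg" (len 11), cursors c1@4 c2@7 c3@11, authorship ..11.22..33
After op 3 (delete): buffer="fyrzrvzr" (len 8), cursors c1@3 c2@5 c3@8, authorship ..1.2..3
After op 4 (move_right): buffer="fyrzrvzr" (len 8), cursors c1@4 c2@6 c3@8, authorship ..1.2..3
After op 5 (insert('j')): buffer="fyrzjrvjzrj" (len 11), cursors c1@5 c2@8 c3@11, authorship ..1.12.2.33
After op 6 (insert('p')): buffer="fyrzjprvjpzrjp" (len 14), cursors c1@6 c2@10 c3@14, authorship ..1.112.22.333
Authorship (.=original, N=cursor N): . . 1 . 1 1 2 . 2 2 . 3 3 3
Index 4: author = 1

Answer: cursor 1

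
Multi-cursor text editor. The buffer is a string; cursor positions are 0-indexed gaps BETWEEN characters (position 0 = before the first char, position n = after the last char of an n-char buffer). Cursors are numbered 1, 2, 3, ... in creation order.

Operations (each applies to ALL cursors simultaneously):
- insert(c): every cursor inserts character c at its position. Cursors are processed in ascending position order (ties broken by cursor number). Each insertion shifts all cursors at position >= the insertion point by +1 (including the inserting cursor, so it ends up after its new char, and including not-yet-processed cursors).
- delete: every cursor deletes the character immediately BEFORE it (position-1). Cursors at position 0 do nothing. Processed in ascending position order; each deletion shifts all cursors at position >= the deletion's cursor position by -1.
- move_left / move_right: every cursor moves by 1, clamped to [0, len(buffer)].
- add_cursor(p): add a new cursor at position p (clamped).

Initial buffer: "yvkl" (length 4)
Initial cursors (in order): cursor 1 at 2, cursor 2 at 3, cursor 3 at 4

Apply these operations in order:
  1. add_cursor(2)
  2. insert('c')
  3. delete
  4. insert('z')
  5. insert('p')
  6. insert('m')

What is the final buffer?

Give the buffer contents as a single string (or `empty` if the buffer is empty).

After op 1 (add_cursor(2)): buffer="yvkl" (len 4), cursors c1@2 c4@2 c2@3 c3@4, authorship ....
After op 2 (insert('c')): buffer="yvcckclc" (len 8), cursors c1@4 c4@4 c2@6 c3@8, authorship ..14.2.3
After op 3 (delete): buffer="yvkl" (len 4), cursors c1@2 c4@2 c2@3 c3@4, authorship ....
After op 4 (insert('z')): buffer="yvzzkzlz" (len 8), cursors c1@4 c4@4 c2@6 c3@8, authorship ..14.2.3
After op 5 (insert('p')): buffer="yvzzppkzplzp" (len 12), cursors c1@6 c4@6 c2@9 c3@12, authorship ..1414.22.33
After op 6 (insert('m')): buffer="yvzzppmmkzpmlzpm" (len 16), cursors c1@8 c4@8 c2@12 c3@16, authorship ..141414.222.333

Answer: yvzzppmmkzpmlzpm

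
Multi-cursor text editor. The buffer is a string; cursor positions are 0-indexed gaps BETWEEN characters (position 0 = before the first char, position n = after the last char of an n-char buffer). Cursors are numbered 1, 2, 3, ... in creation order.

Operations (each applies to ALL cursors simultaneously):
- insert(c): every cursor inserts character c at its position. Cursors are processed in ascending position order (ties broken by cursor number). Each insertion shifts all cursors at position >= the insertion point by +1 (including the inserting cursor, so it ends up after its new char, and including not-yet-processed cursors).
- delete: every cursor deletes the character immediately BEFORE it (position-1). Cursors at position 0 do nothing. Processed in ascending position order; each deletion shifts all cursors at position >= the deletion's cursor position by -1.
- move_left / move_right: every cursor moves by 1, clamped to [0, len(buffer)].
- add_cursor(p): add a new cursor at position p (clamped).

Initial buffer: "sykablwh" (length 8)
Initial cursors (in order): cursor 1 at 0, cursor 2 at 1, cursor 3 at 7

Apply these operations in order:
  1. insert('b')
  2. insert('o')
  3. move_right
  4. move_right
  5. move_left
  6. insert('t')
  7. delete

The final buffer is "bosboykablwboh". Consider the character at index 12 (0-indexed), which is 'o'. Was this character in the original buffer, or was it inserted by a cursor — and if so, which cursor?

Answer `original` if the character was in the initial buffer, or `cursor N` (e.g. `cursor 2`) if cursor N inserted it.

After op 1 (insert('b')): buffer="bsbykablwbh" (len 11), cursors c1@1 c2@3 c3@10, authorship 1.2......3.
After op 2 (insert('o')): buffer="bosboykablwboh" (len 14), cursors c1@2 c2@5 c3@13, authorship 11.22......33.
After op 3 (move_right): buffer="bosboykablwboh" (len 14), cursors c1@3 c2@6 c3@14, authorship 11.22......33.
After op 4 (move_right): buffer="bosboykablwboh" (len 14), cursors c1@4 c2@7 c3@14, authorship 11.22......33.
After op 5 (move_left): buffer="bosboykablwboh" (len 14), cursors c1@3 c2@6 c3@13, authorship 11.22......33.
After op 6 (insert('t')): buffer="bostboytkablwboth" (len 17), cursors c1@4 c2@8 c3@16, authorship 11.122.2.....333.
After op 7 (delete): buffer="bosboykablwboh" (len 14), cursors c1@3 c2@6 c3@13, authorship 11.22......33.
Authorship (.=original, N=cursor N): 1 1 . 2 2 . . . . . . 3 3 .
Index 12: author = 3

Answer: cursor 3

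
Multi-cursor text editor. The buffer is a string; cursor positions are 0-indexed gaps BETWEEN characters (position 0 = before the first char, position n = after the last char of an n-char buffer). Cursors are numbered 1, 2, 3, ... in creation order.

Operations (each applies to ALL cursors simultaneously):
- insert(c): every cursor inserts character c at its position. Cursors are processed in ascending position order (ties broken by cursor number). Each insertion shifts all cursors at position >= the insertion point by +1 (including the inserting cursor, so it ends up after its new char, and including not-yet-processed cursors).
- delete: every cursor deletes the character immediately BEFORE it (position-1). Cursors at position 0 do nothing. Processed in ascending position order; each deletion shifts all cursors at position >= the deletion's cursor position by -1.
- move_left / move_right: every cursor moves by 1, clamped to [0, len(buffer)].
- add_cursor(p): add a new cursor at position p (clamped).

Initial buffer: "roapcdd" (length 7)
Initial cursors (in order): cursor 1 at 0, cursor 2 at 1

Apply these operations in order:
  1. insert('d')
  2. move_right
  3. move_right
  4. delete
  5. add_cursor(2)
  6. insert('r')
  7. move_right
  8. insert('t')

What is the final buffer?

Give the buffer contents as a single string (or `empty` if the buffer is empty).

After op 1 (insert('d')): buffer="drdoapcdd" (len 9), cursors c1@1 c2@3, authorship 1.2......
After op 2 (move_right): buffer="drdoapcdd" (len 9), cursors c1@2 c2@4, authorship 1.2......
After op 3 (move_right): buffer="drdoapcdd" (len 9), cursors c1@3 c2@5, authorship 1.2......
After op 4 (delete): buffer="dropcdd" (len 7), cursors c1@2 c2@3, authorship 1......
After op 5 (add_cursor(2)): buffer="dropcdd" (len 7), cursors c1@2 c3@2 c2@3, authorship 1......
After op 6 (insert('r')): buffer="drrrorpcdd" (len 10), cursors c1@4 c3@4 c2@6, authorship 1.13.2....
After op 7 (move_right): buffer="drrrorpcdd" (len 10), cursors c1@5 c3@5 c2@7, authorship 1.13.2....
After op 8 (insert('t')): buffer="drrrottrptcdd" (len 13), cursors c1@7 c3@7 c2@10, authorship 1.13.132.2...

Answer: drrrottrptcdd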